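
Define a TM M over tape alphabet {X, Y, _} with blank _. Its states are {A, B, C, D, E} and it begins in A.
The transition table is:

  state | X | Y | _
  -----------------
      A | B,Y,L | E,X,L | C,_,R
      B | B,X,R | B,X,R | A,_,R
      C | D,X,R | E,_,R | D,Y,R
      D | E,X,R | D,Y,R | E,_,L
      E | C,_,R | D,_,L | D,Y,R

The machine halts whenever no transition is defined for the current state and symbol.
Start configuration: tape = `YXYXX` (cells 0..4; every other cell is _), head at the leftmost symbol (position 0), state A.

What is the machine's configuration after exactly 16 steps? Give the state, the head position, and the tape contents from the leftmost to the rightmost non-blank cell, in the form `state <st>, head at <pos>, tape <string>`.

state=A head=0 tape=_[Y]XYXX__   (A,Y)→(E,X,L)
state=E head=-1 tape=[_]XXYXX__   (E,_)→(D,Y,R)
state=D head=0 tape=Y[X]XYXX__   (D,X)→(E,X,R)
state=E head=1 tape=YX[X]YXX__   (E,X)→(C,_,R)
state=C head=2 tape=YX_[Y]XX__   (C,Y)→(E,_,R)
state=E head=3 tape=YX__[X]X__   (E,X)→(C,_,R)
state=C head=4 tape=YX___[X]__   (C,X)→(D,X,R)
state=D head=5 tape=YX___X[_]_   (D,_)→(E,_,L)
state=E head=4 tape=YX___[X]__   (E,X)→(C,_,R)
state=C head=5 tape=YX____[_]_   (C,_)→(D,Y,R)
state=D head=6 tape=YX____Y[_]   (D,_)→(E,_,L)
state=E head=5 tape=YX____[Y]_   (E,Y)→(D,_,L)
state=D head=4 tape=YX___[_]__   (D,_)→(E,_,L)
state=E head=3 tape=YX__[_]___   (E,_)→(D,Y,R)
state=D head=4 tape=YX__Y[_]__   (D,_)→(E,_,L)
state=E head=3 tape=YX__[Y]___   (E,Y)→(D,_,L)
state=D head=2 tape=YX_[_]____
After 16 steps: state D, head at 2, tape YX.

state D, head at 2, tape YX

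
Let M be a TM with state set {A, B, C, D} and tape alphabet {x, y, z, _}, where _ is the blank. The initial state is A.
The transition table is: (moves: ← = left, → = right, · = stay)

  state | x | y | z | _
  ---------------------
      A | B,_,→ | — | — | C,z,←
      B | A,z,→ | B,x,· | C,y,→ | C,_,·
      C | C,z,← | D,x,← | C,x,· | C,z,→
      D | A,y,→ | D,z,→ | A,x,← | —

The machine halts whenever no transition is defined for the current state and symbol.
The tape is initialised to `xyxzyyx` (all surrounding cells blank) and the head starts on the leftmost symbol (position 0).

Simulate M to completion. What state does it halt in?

state=A head=0 tape=[x]yxzyyx   (A,x)→(B,_,→)
state=B head=1 tape=_[y]xzyyx   (B,y)→(B,x,·)
state=B head=1 tape=_[x]xzyyx   (B,x)→(A,z,→)
state=A head=2 tape=_z[x]zyyx   (A,x)→(B,_,→)
state=B head=3 tape=_z_[z]yyx   (B,z)→(C,y,→)
state=C head=4 tape=_z_y[y]yx   (C,y)→(D,x,←)
state=D head=3 tape=_z_[y]xyx   (D,y)→(D,z,→)
state=D head=4 tape=_z_z[x]yx   (D,x)→(A,y,→)
state=A head=5 tape=_z_zy[y]x
No transition is defined for (A, y); M halts in state A.

A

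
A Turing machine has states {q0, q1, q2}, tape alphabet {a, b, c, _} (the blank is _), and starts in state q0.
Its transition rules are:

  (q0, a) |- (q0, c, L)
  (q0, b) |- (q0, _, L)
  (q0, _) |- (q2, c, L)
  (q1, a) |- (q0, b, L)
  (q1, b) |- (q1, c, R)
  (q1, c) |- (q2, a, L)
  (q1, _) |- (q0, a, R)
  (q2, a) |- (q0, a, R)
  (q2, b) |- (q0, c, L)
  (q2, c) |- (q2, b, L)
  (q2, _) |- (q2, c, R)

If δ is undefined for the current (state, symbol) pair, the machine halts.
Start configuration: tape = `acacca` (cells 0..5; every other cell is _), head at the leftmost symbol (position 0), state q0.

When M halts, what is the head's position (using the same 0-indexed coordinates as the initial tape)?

q0 | ___[a]cacca   read a → write c, move L, go to q0
q0 | __[_]ccacca   read _ → write c, move L, go to q2
q2 | _[_]cccacca   read _ → write c, move R, go to q2
q2 | _c[c]ccacca   read c → write b, move L, go to q2
q2 | _[c]bccacca   read c → write b, move L, go to q2
q2 | [_]bbccacca   read _ → write c, move R, go to q2
q2 | c[b]bccacca   read b → write c, move L, go to q0
q0 | [c]cbccacca
At halt the head is at cell -3.

-3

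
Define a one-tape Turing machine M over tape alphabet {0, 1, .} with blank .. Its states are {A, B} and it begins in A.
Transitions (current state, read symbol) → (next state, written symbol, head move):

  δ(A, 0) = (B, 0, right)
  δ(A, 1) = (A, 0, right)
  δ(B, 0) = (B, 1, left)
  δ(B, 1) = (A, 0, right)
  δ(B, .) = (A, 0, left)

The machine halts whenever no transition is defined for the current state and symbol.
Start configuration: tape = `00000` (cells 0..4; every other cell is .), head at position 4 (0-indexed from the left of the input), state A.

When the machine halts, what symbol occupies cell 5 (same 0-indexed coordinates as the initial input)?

1

state=A head=4 tape=..0000[0].   (A,0)→(B,0,right)
state=B head=5 tape=..00000[.]   (B,.)→(A,0,left)
state=A head=4 tape=..0000[0]0   (A,0)→(B,0,right)
state=B head=5 tape=..00000[0]   (B,0)→(B,1,left)
state=B head=4 tape=..0000[0]1   (B,0)→(B,1,left)
state=B head=3 tape=..000[0]11   (B,0)→(B,1,left)
state=B head=2 tape=..00[0]111   (B,0)→(B,1,left)
state=B head=1 tape=..0[0]1111   (B,0)→(B,1,left)
state=B head=0 tape=..[0]11111   (B,0)→(B,1,left)
state=B head=-1 tape=.[.]111111   (B,.)→(A,0,left)
state=A head=-2 tape=[.]0111111
Cell 5 holds 1 when M halts.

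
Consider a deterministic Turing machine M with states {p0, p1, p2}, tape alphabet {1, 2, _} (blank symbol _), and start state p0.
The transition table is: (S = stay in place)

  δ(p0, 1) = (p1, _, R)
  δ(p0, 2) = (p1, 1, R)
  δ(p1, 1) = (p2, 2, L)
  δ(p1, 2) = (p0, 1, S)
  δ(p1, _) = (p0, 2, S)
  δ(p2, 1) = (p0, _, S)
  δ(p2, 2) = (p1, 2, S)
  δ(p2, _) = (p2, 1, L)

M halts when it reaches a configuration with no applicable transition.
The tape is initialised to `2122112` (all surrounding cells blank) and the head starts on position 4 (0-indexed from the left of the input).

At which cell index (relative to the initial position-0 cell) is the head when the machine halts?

1

p0 | 2122[1]12   read 1 → write _, move R, go to p1
p1 | 2122_[1]2   read 1 → write 2, move L, go to p2
p2 | 2122[_]22   read _ → write 1, move L, go to p2
p2 | 212[2]122   read 2 → write 2, move S, go to p1
p1 | 212[2]122   read 2 → write 1, move S, go to p0
p0 | 212[1]122   read 1 → write _, move R, go to p1
p1 | 212_[1]22   read 1 → write 2, move L, go to p2
p2 | 212[_]222   read _ → write 1, move L, go to p2
p2 | 21[2]1222   read 2 → write 2, move S, go to p1
p1 | 21[2]1222   read 2 → write 1, move S, go to p0
p0 | 21[1]1222   read 1 → write _, move R, go to p1
p1 | 21_[1]222   read 1 → write 2, move L, go to p2
p2 | 21[_]2222   read _ → write 1, move L, go to p2
p2 | 2[1]12222   read 1 → write _, move S, go to p0
p0 | 2[_]12222
At halt the head is at cell 1.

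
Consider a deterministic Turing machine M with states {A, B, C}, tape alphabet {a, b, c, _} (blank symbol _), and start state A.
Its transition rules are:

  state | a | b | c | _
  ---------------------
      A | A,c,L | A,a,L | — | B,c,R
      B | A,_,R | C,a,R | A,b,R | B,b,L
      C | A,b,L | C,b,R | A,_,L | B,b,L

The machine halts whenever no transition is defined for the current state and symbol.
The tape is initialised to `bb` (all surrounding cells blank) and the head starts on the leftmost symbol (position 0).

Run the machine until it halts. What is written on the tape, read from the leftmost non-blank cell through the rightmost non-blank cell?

state=A head=0 tape=_[b]b____   (A,b)→(A,a,L)
state=A head=-1 tape=[_]ab____   (A,_)→(B,c,R)
state=B head=0 tape=c[a]b____   (B,a)→(A,_,R)
state=A head=1 tape=c_[b]____   (A,b)→(A,a,L)
state=A head=0 tape=c[_]a____   (A,_)→(B,c,R)
state=B head=1 tape=cc[a]____   (B,a)→(A,_,R)
state=A head=2 tape=cc_[_]___   (A,_)→(B,c,R)
state=B head=3 tape=cc_c[_]__   (B,_)→(B,b,L)
state=B head=2 tape=cc_[c]b__   (B,c)→(A,b,R)
state=A head=3 tape=cc_b[b]__   (A,b)→(A,a,L)
state=A head=2 tape=cc_[b]a__   (A,b)→(A,a,L)
state=A head=1 tape=cc[_]aa__   (A,_)→(B,c,R)
state=B head=2 tape=ccc[a]a__   (B,a)→(A,_,R)
state=A head=3 tape=ccc_[a]__   (A,a)→(A,c,L)
state=A head=2 tape=ccc[_]c__   (A,_)→(B,c,R)
state=B head=3 tape=cccc[c]__   (B,c)→(A,b,R)
state=A head=4 tape=ccccb[_]_   (A,_)→(B,c,R)
state=B head=5 tape=ccccbc[_]   (B,_)→(B,b,L)
state=B head=4 tape=ccccb[c]b   (B,c)→(A,b,R)
state=A head=5 tape=ccccbb[b]   (A,b)→(A,a,L)
state=A head=4 tape=ccccb[b]a   (A,b)→(A,a,L)
state=A head=3 tape=cccc[b]aa   (A,b)→(A,a,L)
state=A head=2 tape=ccc[c]aaa
The non-blank tape span at halt is ccccaaa.

ccccaaa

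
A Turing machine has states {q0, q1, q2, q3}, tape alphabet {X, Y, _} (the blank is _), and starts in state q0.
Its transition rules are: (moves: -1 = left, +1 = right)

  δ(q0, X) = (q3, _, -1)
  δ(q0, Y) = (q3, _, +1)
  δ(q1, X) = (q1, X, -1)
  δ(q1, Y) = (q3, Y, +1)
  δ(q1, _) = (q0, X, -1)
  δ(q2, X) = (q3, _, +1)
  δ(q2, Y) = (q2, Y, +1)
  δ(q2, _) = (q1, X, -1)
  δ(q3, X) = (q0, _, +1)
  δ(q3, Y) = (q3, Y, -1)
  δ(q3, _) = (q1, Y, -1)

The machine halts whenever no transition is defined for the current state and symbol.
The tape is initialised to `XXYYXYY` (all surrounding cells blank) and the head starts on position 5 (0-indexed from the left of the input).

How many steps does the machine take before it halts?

q0 | XXYYX[Y]Y   read Y → write _, move +1, go to q3
q3 | XXYYX_[Y]   read Y → write Y, move -1, go to q3
q3 | XXYYX[_]Y   read _ → write Y, move -1, go to q1
q1 | XXYY[X]YY   read X → write X, move -1, go to q1
q1 | XXY[Y]XYY   read Y → write Y, move +1, go to q3
q3 | XXYY[X]YY   read X → write _, move +1, go to q0
q0 | XXYY_[Y]Y   read Y → write _, move +1, go to q3
q3 | XXYY__[Y]   read Y → write Y, move -1, go to q3
q3 | XXYY_[_]Y   read _ → write Y, move -1, go to q1
q1 | XXYY[_]YY   read _ → write X, move -1, go to q0
q0 | XXY[Y]XYY   read Y → write _, move +1, go to q3
q3 | XXY_[X]YY   read X → write _, move +1, go to q0
q0 | XXY__[Y]Y   read Y → write _, move +1, go to q3
q3 | XXY___[Y]   read Y → write Y, move -1, go to q3
q3 | XXY__[_]Y   read _ → write Y, move -1, go to q1
q1 | XXY_[_]YY   read _ → write X, move -1, go to q0
q0 | XXY[_]XYY
M halts after 16 transitions.

16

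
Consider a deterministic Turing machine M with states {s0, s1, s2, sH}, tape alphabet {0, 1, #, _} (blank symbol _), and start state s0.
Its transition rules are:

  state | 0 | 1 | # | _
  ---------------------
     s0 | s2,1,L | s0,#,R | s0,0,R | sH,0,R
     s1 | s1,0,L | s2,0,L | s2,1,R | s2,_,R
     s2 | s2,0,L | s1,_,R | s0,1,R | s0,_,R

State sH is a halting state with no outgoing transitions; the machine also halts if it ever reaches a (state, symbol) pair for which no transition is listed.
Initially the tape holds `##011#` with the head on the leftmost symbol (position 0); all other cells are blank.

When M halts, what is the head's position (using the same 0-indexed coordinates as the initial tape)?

7

state=s0 head=0 tape=_[#]#011#__   (s0,#)→(s0,0,R)
state=s0 head=1 tape=_0[#]011#__   (s0,#)→(s0,0,R)
state=s0 head=2 tape=_00[0]11#__   (s0,0)→(s2,1,L)
state=s2 head=1 tape=_0[0]111#__   (s2,0)→(s2,0,L)
state=s2 head=0 tape=_[0]0111#__   (s2,0)→(s2,0,L)
state=s2 head=-1 tape=[_]00111#__   (s2,_)→(s0,_,R)
state=s0 head=0 tape=_[0]0111#__   (s0,0)→(s2,1,L)
state=s2 head=-1 tape=[_]10111#__   (s2,_)→(s0,_,R)
state=s0 head=0 tape=_[1]0111#__   (s0,1)→(s0,#,R)
state=s0 head=1 tape=_#[0]111#__   (s0,0)→(s2,1,L)
state=s2 head=0 tape=_[#]1111#__   (s2,#)→(s0,1,R)
state=s0 head=1 tape=_1[1]111#__   (s0,1)→(s0,#,R)
state=s0 head=2 tape=_1#[1]11#__   (s0,1)→(s0,#,R)
state=s0 head=3 tape=_1##[1]1#__   (s0,1)→(s0,#,R)
state=s0 head=4 tape=_1###[1]#__   (s0,1)→(s0,#,R)
state=s0 head=5 tape=_1####[#]__   (s0,#)→(s0,0,R)
state=s0 head=6 tape=_1####0[_]_   (s0,_)→(sH,0,R)
state=sH head=7 tape=_1####00[_]
At halt the head is at cell 7.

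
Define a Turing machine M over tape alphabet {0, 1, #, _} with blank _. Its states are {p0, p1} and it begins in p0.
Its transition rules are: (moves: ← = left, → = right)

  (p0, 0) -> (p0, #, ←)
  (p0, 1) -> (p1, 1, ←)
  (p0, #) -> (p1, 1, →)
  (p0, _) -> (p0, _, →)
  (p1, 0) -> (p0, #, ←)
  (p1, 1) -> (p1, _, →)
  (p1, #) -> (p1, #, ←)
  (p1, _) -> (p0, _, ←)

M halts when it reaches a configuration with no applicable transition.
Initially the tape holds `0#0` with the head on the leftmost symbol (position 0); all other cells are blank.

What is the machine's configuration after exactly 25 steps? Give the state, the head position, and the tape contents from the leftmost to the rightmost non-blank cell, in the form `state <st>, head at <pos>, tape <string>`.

state p0, head at -1, tape 1#

state=p0 head=0 tape=_[0]#0   (p0,0)→(p0,#,←)
state=p0 head=-1 tape=[_]##0   (p0,_)→(p0,_,→)
state=p0 head=0 tape=_[#]#0   (p0,#)→(p1,1,→)
state=p1 head=1 tape=_1[#]0   (p1,#)→(p1,#,←)
state=p1 head=0 tape=_[1]#0   (p1,1)→(p1,_,→)
state=p1 head=1 tape=__[#]0   (p1,#)→(p1,#,←)
state=p1 head=0 tape=_[_]#0   (p1,_)→(p0,_,←)
state=p0 head=-1 tape=[_]_#0   (p0,_)→(p0,_,→)
state=p0 head=0 tape=_[_]#0   (p0,_)→(p0,_,→)
state=p0 head=1 tape=__[#]0   (p0,#)→(p1,1,→)
state=p1 head=2 tape=__1[0]   (p1,0)→(p0,#,←)
state=p0 head=1 tape=__[1]#   (p0,1)→(p1,1,←)
state=p1 head=0 tape=_[_]1#   (p1,_)→(p0,_,←)
state=p0 head=-1 tape=[_]_1#   (p0,_)→(p0,_,→)
state=p0 head=0 tape=_[_]1#   (p0,_)→(p0,_,→)
state=p0 head=1 tape=__[1]#   (p0,1)→(p1,1,←)
state=p1 head=0 tape=_[_]1#   (p1,_)→(p0,_,←)
state=p0 head=-1 tape=[_]_1#   (p0,_)→(p0,_,→)
state=p0 head=0 tape=_[_]1#   (p0,_)→(p0,_,→)
state=p0 head=1 tape=__[1]#   (p0,1)→(p1,1,←)
state=p1 head=0 tape=_[_]1#   (p1,_)→(p0,_,←)
state=p0 head=-1 tape=[_]_1#   (p0,_)→(p0,_,→)
state=p0 head=0 tape=_[_]1#   (p0,_)→(p0,_,→)
state=p0 head=1 tape=__[1]#   (p0,1)→(p1,1,←)
state=p1 head=0 tape=_[_]1#   (p1,_)→(p0,_,←)
state=p0 head=-1 tape=[_]_1#
After 25 steps: state p0, head at -1, tape 1#.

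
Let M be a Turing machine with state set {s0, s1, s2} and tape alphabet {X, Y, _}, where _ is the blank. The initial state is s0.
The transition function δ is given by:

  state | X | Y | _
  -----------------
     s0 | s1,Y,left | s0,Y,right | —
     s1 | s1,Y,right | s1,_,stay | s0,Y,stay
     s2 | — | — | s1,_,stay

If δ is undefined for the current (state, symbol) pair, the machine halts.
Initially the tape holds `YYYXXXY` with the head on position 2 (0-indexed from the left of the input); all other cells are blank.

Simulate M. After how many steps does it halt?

17

s0 | YY[Y]XXXY_   read Y → write Y, move right, go to s0
s0 | YYY[X]XXY_   read X → write Y, move left, go to s1
s1 | YY[Y]YXXY_   read Y → write _, move stay, go to s1
s1 | YY[_]YXXY_   read _ → write Y, move stay, go to s0
s0 | YY[Y]YXXY_   read Y → write Y, move right, go to s0
s0 | YYY[Y]XXY_   read Y → write Y, move right, go to s0
s0 | YYYY[X]XY_   read X → write Y, move left, go to s1
s1 | YYY[Y]YXY_   read Y → write _, move stay, go to s1
s1 | YYY[_]YXY_   read _ → write Y, move stay, go to s0
s0 | YYY[Y]YXY_   read Y → write Y, move right, go to s0
s0 | YYYY[Y]XY_   read Y → write Y, move right, go to s0
s0 | YYYYY[X]Y_   read X → write Y, move left, go to s1
s1 | YYYY[Y]YY_   read Y → write _, move stay, go to s1
s1 | YYYY[_]YY_   read _ → write Y, move stay, go to s0
s0 | YYYY[Y]YY_   read Y → write Y, move right, go to s0
s0 | YYYYY[Y]Y_   read Y → write Y, move right, go to s0
s0 | YYYYYY[Y]_   read Y → write Y, move right, go to s0
s0 | YYYYYYY[_]
M halts after 17 transitions.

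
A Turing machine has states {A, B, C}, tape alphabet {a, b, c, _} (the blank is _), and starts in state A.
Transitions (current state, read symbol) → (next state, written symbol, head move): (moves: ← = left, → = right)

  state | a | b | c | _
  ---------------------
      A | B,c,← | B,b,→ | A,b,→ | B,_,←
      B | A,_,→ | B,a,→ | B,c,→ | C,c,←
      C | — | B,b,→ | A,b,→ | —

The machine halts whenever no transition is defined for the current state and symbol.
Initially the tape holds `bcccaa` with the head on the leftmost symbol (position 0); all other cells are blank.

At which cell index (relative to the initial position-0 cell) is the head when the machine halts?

5

A | [b]cccaa_   read b → write b, move →, go to B
B | b[c]ccaa_   read c → write c, move →, go to B
B | bc[c]caa_   read c → write c, move →, go to B
B | bcc[c]aa_   read c → write c, move →, go to B
B | bccc[a]a_   read a → write _, move →, go to A
A | bccc_[a]_   read a → write c, move ←, go to B
B | bccc[_]c_   read _ → write c, move ←, go to C
C | bcc[c]cc_   read c → write b, move →, go to A
A | bccb[c]c_   read c → write b, move →, go to A
A | bccbb[c]_   read c → write b, move →, go to A
A | bccbbb[_]   read _ → write _, move ←, go to B
B | bccbb[b]_   read b → write a, move →, go to B
B | bccbba[_]   read _ → write c, move ←, go to C
C | bccbb[a]c
At halt the head is at cell 5.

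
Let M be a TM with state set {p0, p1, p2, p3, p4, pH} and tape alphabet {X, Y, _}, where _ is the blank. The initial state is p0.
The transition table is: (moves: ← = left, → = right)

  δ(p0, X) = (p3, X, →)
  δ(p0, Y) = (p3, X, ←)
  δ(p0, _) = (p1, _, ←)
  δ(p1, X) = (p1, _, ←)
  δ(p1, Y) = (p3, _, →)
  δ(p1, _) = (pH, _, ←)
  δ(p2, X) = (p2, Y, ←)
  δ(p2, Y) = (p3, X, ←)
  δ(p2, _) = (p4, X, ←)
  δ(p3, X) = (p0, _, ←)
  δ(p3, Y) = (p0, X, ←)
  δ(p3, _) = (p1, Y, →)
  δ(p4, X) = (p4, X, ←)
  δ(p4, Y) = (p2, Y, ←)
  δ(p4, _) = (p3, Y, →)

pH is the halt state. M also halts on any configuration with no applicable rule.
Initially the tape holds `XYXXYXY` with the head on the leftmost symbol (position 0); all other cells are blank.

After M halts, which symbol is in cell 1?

p0 | [X]YXXYXY   read X → write X, move →, go to p3
p3 | X[Y]XXYXY   read Y → write X, move ←, go to p0
p0 | [X]XXXYXY   read X → write X, move →, go to p3
p3 | X[X]XXYXY   read X → write _, move ←, go to p0
p0 | [X]_XXYXY   read X → write X, move →, go to p3
p3 | X[_]XXYXY   read _ → write Y, move →, go to p1
p1 | XY[X]XYXY   read X → write _, move ←, go to p1
p1 | X[Y]_XYXY   read Y → write _, move →, go to p3
p3 | X_[_]XYXY   read _ → write Y, move →, go to p1
p1 | X_Y[X]YXY   read X → write _, move ←, go to p1
p1 | X_[Y]_YXY   read Y → write _, move →, go to p3
p3 | X__[_]YXY   read _ → write Y, move →, go to p1
p1 | X__Y[Y]XY   read Y → write _, move →, go to p3
p3 | X__Y_[X]Y   read X → write _, move ←, go to p0
p0 | X__Y[_]_Y   read _ → write _, move ←, go to p1
p1 | X__[Y]__Y   read Y → write _, move →, go to p3
p3 | X___[_]_Y   read _ → write Y, move →, go to p1
p1 | X___Y[_]Y   read _ → write _, move ←, go to pH
pH | X___[Y]_Y
Cell 1 holds _ when M halts.

_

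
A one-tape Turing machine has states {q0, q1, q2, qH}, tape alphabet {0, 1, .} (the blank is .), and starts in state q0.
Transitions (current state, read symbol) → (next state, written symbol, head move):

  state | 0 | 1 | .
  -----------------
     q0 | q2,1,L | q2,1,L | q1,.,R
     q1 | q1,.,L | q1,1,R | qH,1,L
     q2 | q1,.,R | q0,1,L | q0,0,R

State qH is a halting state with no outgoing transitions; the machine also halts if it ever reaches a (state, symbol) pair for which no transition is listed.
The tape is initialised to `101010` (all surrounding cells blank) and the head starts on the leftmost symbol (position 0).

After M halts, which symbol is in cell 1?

1

q0 | .[1]01010   read 1 → write 1, move L, go to q2
q2 | [.]101010   read . → write 0, move R, go to q0
q0 | 0[1]01010   read 1 → write 1, move L, go to q2
q2 | [0]101010   read 0 → write ., move R, go to q1
q1 | .[1]01010   read 1 → write 1, move R, go to q1
q1 | .1[0]1010   read 0 → write ., move L, go to q1
q1 | .[1].1010   read 1 → write 1, move R, go to q1
q1 | .1[.]1010   read . → write 1, move L, go to qH
qH | .[1]11010
Cell 1 holds 1 when M halts.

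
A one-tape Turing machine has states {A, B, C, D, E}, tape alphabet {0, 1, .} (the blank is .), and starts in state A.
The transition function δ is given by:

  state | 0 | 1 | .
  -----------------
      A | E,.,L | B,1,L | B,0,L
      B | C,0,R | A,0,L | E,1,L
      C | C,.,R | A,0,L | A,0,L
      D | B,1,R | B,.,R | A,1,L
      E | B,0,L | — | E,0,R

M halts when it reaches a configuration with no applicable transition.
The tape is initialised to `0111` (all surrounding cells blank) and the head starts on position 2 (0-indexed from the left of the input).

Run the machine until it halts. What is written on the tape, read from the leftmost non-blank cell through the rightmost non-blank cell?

A | .01[1]1.   read 1 → write 1, move L, go to B
B | .0[1]11.   read 1 → write 0, move L, go to A
A | .[0]011.   read 0 → write ., move L, go to E
E | [.].011.   read . → write 0, move R, go to E
E | 0[.]011.   read . → write 0, move R, go to E
E | 00[0]11.   read 0 → write 0, move L, go to B
B | 0[0]011.   read 0 → write 0, move R, go to C
C | 00[0]11.   read 0 → write ., move R, go to C
C | 00.[1]1.   read 1 → write 0, move L, go to A
A | 00[.]01.   read . → write 0, move L, go to B
B | 0[0]001.   read 0 → write 0, move R, go to C
C | 00[0]01.   read 0 → write ., move R, go to C
C | 00.[0]1.   read 0 → write ., move R, go to C
C | 00..[1].   read 1 → write 0, move L, go to A
A | 00.[.]0.   read . → write 0, move L, go to B
B | 00[.]00.   read . → write 1, move L, go to E
E | 0[0]100.   read 0 → write 0, move L, go to B
B | [0]0100.   read 0 → write 0, move R, go to C
C | 0[0]100.   read 0 → write ., move R, go to C
C | 0.[1]00.   read 1 → write 0, move L, go to A
A | 0[.]000.   read . → write 0, move L, go to B
B | [0]0000.   read 0 → write 0, move R, go to C
C | 0[0]000.   read 0 → write ., move R, go to C
C | 0.[0]00.   read 0 → write ., move R, go to C
C | 0..[0]0.   read 0 → write ., move R, go to C
C | 0...[0].   read 0 → write ., move R, go to C
C | 0....[.]   read . → write 0, move L, go to A
A | 0...[.]0   read . → write 0, move L, go to B
B | 0..[.]00   read . → write 1, move L, go to E
E | 0.[.]100   read . → write 0, move R, go to E
E | 0.0[1]00
The non-blank tape span at halt is 0.0100.

0.0100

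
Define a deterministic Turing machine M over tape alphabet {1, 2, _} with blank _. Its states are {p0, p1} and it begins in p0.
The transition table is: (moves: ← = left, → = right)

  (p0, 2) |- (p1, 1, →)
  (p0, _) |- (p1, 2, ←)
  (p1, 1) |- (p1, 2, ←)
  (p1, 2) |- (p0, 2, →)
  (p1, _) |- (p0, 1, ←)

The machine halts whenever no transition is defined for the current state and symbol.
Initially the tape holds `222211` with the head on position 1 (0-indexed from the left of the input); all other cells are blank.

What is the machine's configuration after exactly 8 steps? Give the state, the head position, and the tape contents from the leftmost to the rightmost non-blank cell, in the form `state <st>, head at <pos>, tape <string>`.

p0 | 2[2]2211   read 2 → write 1, move →, go to p1
p1 | 21[2]211   read 2 → write 2, move →, go to p0
p0 | 212[2]11   read 2 → write 1, move →, go to p1
p1 | 2121[1]1   read 1 → write 2, move ←, go to p1
p1 | 212[1]21   read 1 → write 2, move ←, go to p1
p1 | 21[2]221   read 2 → write 2, move →, go to p0
p0 | 212[2]21   read 2 → write 1, move →, go to p1
p1 | 2121[2]1   read 2 → write 2, move →, go to p0
p0 | 21212[1]
After 8 steps: state p0, head at 5, tape 212121.

state p0, head at 5, tape 212121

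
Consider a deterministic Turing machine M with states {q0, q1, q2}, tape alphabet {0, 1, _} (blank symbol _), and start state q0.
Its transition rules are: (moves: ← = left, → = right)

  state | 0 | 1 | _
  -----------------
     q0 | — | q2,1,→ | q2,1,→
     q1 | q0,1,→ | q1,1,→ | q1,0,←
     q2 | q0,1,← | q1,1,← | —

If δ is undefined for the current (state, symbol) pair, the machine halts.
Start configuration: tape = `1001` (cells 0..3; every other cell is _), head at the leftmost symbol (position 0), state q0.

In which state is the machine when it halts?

q0 | [1]001_   read 1 → write 1, move →, go to q2
q2 | 1[0]01_   read 0 → write 1, move ←, go to q0
q0 | [1]101_   read 1 → write 1, move →, go to q2
q2 | 1[1]01_   read 1 → write 1, move ←, go to q1
q1 | [1]101_   read 1 → write 1, move →, go to q1
q1 | 1[1]01_   read 1 → write 1, move →, go to q1
q1 | 11[0]1_   read 0 → write 1, move →, go to q0
q0 | 111[1]_   read 1 → write 1, move →, go to q2
q2 | 1111[_]
No transition is defined for (q2, _); M halts in state q2.

q2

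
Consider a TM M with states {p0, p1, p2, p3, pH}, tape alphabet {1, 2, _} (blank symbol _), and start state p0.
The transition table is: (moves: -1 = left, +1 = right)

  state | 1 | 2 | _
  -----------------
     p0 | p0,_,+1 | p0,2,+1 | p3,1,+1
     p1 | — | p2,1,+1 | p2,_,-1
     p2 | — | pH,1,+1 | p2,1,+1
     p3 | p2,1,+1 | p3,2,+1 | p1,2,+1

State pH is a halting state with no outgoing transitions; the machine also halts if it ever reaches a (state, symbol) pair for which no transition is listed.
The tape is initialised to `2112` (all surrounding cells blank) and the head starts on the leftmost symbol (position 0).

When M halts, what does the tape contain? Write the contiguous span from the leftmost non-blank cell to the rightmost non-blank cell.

state=p0 head=0 tape=[2]112___   (p0,2)→(p0,2,+1)
state=p0 head=1 tape=2[1]12___   (p0,1)→(p0,_,+1)
state=p0 head=2 tape=2_[1]2___   (p0,1)→(p0,_,+1)
state=p0 head=3 tape=2__[2]___   (p0,2)→(p0,2,+1)
state=p0 head=4 tape=2__2[_]__   (p0,_)→(p3,1,+1)
state=p3 head=5 tape=2__21[_]_   (p3,_)→(p1,2,+1)
state=p1 head=6 tape=2__212[_]   (p1,_)→(p2,_,-1)
state=p2 head=5 tape=2__21[2]_   (p2,2)→(pH,1,+1)
state=pH head=6 tape=2__211[_]
The non-blank tape span at halt is 2__211.

2__211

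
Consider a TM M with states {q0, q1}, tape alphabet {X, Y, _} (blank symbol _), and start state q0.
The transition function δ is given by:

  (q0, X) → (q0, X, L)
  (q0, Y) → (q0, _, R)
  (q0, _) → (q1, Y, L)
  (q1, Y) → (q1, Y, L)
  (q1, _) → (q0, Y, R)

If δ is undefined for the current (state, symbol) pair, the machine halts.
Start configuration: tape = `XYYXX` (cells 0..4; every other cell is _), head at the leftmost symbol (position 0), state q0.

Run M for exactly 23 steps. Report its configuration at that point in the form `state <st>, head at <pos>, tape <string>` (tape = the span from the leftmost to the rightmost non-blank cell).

state q0, head at -1, tape Y___XYYXX

state=q0 head=0 tape=____[X]YYXX   (q0,X)→(q0,X,L)
state=q0 head=-1 tape=___[_]XYYXX   (q0,_)→(q1,Y,L)
state=q1 head=-2 tape=__[_]YXYYXX   (q1,_)→(q0,Y,R)
state=q0 head=-1 tape=__Y[Y]XYYXX   (q0,Y)→(q0,_,R)
state=q0 head=0 tape=__Y_[X]YYXX   (q0,X)→(q0,X,L)
state=q0 head=-1 tape=__Y[_]XYYXX   (q0,_)→(q1,Y,L)
state=q1 head=-2 tape=__[Y]YXYYXX   (q1,Y)→(q1,Y,L)
state=q1 head=-3 tape=_[_]YYXYYXX   (q1,_)→(q0,Y,R)
state=q0 head=-2 tape=_Y[Y]YXYYXX   (q0,Y)→(q0,_,R)
state=q0 head=-1 tape=_Y_[Y]XYYXX   (q0,Y)→(q0,_,R)
state=q0 head=0 tape=_Y__[X]YYXX   (q0,X)→(q0,X,L)
state=q0 head=-1 tape=_Y_[_]XYYXX   (q0,_)→(q1,Y,L)
state=q1 head=-2 tape=_Y[_]YXYYXX   (q1,_)→(q0,Y,R)
state=q0 head=-1 tape=_YY[Y]XYYXX   (q0,Y)→(q0,_,R)
state=q0 head=0 tape=_YY_[X]YYXX   (q0,X)→(q0,X,L)
state=q0 head=-1 tape=_YY[_]XYYXX   (q0,_)→(q1,Y,L)
state=q1 head=-2 tape=_Y[Y]YXYYXX   (q1,Y)→(q1,Y,L)
state=q1 head=-3 tape=_[Y]YYXYYXX   (q1,Y)→(q1,Y,L)
state=q1 head=-4 tape=[_]YYYXYYXX   (q1,_)→(q0,Y,R)
state=q0 head=-3 tape=Y[Y]YYXYYXX   (q0,Y)→(q0,_,R)
state=q0 head=-2 tape=Y_[Y]YXYYXX   (q0,Y)→(q0,_,R)
state=q0 head=-1 tape=Y__[Y]XYYXX   (q0,Y)→(q0,_,R)
state=q0 head=0 tape=Y___[X]YYXX   (q0,X)→(q0,X,L)
state=q0 head=-1 tape=Y__[_]XYYXX
After 23 steps: state q0, head at -1, tape Y___XYYXX.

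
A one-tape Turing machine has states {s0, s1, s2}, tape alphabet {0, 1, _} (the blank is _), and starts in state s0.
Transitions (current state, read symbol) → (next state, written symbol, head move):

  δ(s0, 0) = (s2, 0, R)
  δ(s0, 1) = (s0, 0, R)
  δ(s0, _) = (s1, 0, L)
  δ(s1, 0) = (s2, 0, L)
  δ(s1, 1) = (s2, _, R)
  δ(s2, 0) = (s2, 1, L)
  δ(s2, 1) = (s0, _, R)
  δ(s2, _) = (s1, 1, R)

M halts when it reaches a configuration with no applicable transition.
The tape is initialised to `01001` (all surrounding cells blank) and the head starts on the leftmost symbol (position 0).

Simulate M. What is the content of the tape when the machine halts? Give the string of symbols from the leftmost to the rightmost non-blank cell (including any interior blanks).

01_1__0

s0 | [0]1001__   read 0 → write 0, move R, go to s2
s2 | 0[1]001__   read 1 → write _, move R, go to s0
s0 | 0_[0]01__   read 0 → write 0, move R, go to s2
s2 | 0_0[0]1__   read 0 → write 1, move L, go to s2
s2 | 0_[0]11__   read 0 → write 1, move L, go to s2
s2 | 0[_]111__   read _ → write 1, move R, go to s1
s1 | 01[1]11__   read 1 → write _, move R, go to s2
s2 | 01_[1]1__   read 1 → write _, move R, go to s0
s0 | 01__[1]__   read 1 → write 0, move R, go to s0
s0 | 01__0[_]_   read _ → write 0, move L, go to s1
s1 | 01__[0]0_   read 0 → write 0, move L, go to s2
s2 | 01_[_]00_   read _ → write 1, move R, go to s1
s1 | 01_1[0]0_   read 0 → write 0, move L, go to s2
s2 | 01_[1]00_   read 1 → write _, move R, go to s0
s0 | 01__[0]0_   read 0 → write 0, move R, go to s2
s2 | 01__0[0]_   read 0 → write 1, move L, go to s2
s2 | 01__[0]1_   read 0 → write 1, move L, go to s2
s2 | 01_[_]11_   read _ → write 1, move R, go to s1
s1 | 01_1[1]1_   read 1 → write _, move R, go to s2
s2 | 01_1_[1]_   read 1 → write _, move R, go to s0
s0 | 01_1__[_]   read _ → write 0, move L, go to s1
s1 | 01_1_[_]0
The non-blank tape span at halt is 01_1__0.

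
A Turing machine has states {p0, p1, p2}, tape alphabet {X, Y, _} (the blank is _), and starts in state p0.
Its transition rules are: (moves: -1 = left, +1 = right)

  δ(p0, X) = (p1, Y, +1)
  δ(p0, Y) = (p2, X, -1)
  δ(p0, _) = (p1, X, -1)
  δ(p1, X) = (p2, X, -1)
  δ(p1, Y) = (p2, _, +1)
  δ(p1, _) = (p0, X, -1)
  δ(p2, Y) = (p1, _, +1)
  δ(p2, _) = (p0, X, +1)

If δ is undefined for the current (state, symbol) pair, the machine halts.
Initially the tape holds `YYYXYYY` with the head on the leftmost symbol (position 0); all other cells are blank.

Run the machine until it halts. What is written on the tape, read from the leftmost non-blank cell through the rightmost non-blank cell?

XY_XY__XXXX

p0 | _[Y]YYXYYY___   read Y → write X, move -1, go to p2
p2 | [_]XYYXYYY___   read _ → write X, move +1, go to p0
p0 | X[X]YYXYYY___   read X → write Y, move +1, go to p1
p1 | XY[Y]YXYYY___   read Y → write _, move +1, go to p2
p2 | XY_[Y]XYYY___   read Y → write _, move +1, go to p1
p1 | XY__[X]YYY___   read X → write X, move -1, go to p2
p2 | XY_[_]XYYY___   read _ → write X, move +1, go to p0
p0 | XY_X[X]YYY___   read X → write Y, move +1, go to p1
p1 | XY_XY[Y]YY___   read Y → write _, move +1, go to p2
p2 | XY_XY_[Y]Y___   read Y → write _, move +1, go to p1
p1 | XY_XY__[Y]___   read Y → write _, move +1, go to p2
p2 | XY_XY___[_]__   read _ → write X, move +1, go to p0
p0 | XY_XY___X[_]_   read _ → write X, move -1, go to p1
p1 | XY_XY___[X]X_   read X → write X, move -1, go to p2
p2 | XY_XY__[_]XX_   read _ → write X, move +1, go to p0
p0 | XY_XY__X[X]X_   read X → write Y, move +1, go to p1
p1 | XY_XY__XY[X]_   read X → write X, move -1, go to p2
p2 | XY_XY__X[Y]X_   read Y → write _, move +1, go to p1
p1 | XY_XY__X_[X]_   read X → write X, move -1, go to p2
p2 | XY_XY__X[_]X_   read _ → write X, move +1, go to p0
p0 | XY_XY__XX[X]_   read X → write Y, move +1, go to p1
p1 | XY_XY__XXY[_]   read _ → write X, move -1, go to p0
p0 | XY_XY__XX[Y]X   read Y → write X, move -1, go to p2
p2 | XY_XY__X[X]XX
The non-blank tape span at halt is XY_XY__XXXX.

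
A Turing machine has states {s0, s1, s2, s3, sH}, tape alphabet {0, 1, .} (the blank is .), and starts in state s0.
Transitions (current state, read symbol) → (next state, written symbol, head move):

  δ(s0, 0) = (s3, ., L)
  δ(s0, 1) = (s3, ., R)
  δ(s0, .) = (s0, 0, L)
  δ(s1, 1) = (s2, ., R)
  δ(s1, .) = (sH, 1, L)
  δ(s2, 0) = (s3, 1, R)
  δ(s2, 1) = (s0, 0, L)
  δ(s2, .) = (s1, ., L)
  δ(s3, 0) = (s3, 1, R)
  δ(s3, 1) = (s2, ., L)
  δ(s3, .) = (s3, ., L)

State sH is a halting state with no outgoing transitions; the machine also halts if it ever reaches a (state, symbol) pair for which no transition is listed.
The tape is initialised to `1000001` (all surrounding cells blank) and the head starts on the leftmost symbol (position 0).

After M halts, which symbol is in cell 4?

.

s0 | [1]000001   read 1 → write ., move R, go to s3
s3 | .[0]00001   read 0 → write 1, move R, go to s3
s3 | .1[0]0001   read 0 → write 1, move R, go to s3
s3 | .11[0]001   read 0 → write 1, move R, go to s3
s3 | .111[0]01   read 0 → write 1, move R, go to s3
s3 | .1111[0]1   read 0 → write 1, move R, go to s3
s3 | .11111[1]   read 1 → write ., move L, go to s2
s2 | .1111[1].   read 1 → write 0, move L, go to s0
s0 | .111[1]0.   read 1 → write ., move R, go to s3
s3 | .111.[0].   read 0 → write 1, move R, go to s3
s3 | .111.1[.]   read . → write ., move L, go to s3
s3 | .111.[1].   read 1 → write ., move L, go to s2
s2 | .111[.]..   read . → write ., move L, go to s1
s1 | .11[1]...   read 1 → write ., move R, go to s2
s2 | .11.[.]..   read . → write ., move L, go to s1
s1 | .11[.]...   read . → write 1, move L, go to sH
sH | .1[1]1...
Cell 4 holds . when M halts.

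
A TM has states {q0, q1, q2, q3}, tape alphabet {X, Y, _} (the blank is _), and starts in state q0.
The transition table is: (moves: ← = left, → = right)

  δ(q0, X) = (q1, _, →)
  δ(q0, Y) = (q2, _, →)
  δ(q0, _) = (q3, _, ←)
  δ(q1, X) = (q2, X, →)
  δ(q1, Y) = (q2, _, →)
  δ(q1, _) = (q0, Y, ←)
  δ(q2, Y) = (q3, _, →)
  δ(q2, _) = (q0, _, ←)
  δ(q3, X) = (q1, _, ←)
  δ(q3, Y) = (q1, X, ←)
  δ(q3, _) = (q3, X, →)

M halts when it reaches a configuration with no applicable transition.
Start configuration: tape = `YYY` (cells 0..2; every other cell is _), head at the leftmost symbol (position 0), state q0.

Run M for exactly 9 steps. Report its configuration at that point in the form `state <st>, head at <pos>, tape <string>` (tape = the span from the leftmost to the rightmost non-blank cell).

state q2, head at 1, tape XXXX

q0 | _[Y]YY   read Y → write _, move →, go to q2
q2 | __[Y]Y   read Y → write _, move →, go to q3
q3 | ___[Y]   read Y → write X, move ←, go to q1
q1 | __[_]X   read _ → write Y, move ←, go to q0
q0 | _[_]YX   read _ → write _, move ←, go to q3
q3 | [_]_YX   read _ → write X, move →, go to q3
q3 | X[_]YX   read _ → write X, move →, go to q3
q3 | XX[Y]X   read Y → write X, move ←, go to q1
q1 | X[X]XX   read X → write X, move →, go to q2
q2 | XX[X]X
After 9 steps: state q2, head at 1, tape XXXX.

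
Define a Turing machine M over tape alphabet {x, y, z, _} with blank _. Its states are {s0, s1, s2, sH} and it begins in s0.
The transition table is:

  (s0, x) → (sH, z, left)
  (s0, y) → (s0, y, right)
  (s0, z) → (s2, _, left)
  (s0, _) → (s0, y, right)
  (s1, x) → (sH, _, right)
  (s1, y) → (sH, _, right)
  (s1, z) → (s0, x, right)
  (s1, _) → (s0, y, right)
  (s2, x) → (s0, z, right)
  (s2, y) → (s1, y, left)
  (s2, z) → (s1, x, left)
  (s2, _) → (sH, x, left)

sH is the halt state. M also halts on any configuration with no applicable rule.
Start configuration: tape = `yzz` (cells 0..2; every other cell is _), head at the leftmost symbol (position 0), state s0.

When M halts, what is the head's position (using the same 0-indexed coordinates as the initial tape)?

s0 | _[y]zz   read y → write y, move right, go to s0
s0 | _y[z]z   read z → write _, move left, go to s2
s2 | _[y]_z   read y → write y, move left, go to s1
s1 | [_]y_z   read _ → write y, move right, go to s0
s0 | y[y]_z   read y → write y, move right, go to s0
s0 | yy[_]z   read _ → write y, move right, go to s0
s0 | yyy[z]   read z → write _, move left, go to s2
s2 | yy[y]_   read y → write y, move left, go to s1
s1 | y[y]y_   read y → write _, move right, go to sH
sH | y_[y]_
At halt the head is at cell 1.

1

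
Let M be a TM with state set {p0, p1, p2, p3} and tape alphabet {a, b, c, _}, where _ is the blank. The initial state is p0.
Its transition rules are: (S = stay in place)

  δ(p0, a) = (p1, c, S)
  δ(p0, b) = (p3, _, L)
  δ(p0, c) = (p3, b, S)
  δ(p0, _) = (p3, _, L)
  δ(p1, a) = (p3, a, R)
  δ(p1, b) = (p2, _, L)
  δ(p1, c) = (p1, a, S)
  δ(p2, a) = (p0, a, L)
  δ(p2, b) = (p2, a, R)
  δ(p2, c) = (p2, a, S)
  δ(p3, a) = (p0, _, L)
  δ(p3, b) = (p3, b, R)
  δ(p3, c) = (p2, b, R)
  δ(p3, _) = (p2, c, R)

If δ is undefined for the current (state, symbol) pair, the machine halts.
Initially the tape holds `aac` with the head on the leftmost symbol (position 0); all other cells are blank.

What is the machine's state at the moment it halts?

p0 | __[a]ac   read a → write c, move S, go to p1
p1 | __[c]ac   read c → write a, move S, go to p1
p1 | __[a]ac   read a → write a, move R, go to p3
p3 | __a[a]c   read a → write _, move L, go to p0
p0 | __[a]_c   read a → write c, move S, go to p1
p1 | __[c]_c   read c → write a, move S, go to p1
p1 | __[a]_c   read a → write a, move R, go to p3
p3 | __a[_]c   read _ → write c, move R, go to p2
p2 | __ac[c]   read c → write a, move S, go to p2
p2 | __ac[a]   read a → write a, move L, go to p0
p0 | __a[c]a   read c → write b, move S, go to p3
p3 | __a[b]a   read b → write b, move R, go to p3
p3 | __ab[a]   read a → write _, move L, go to p0
p0 | __a[b]_   read b → write _, move L, go to p3
p3 | __[a]__   read a → write _, move L, go to p0
p0 | _[_]___   read _ → write _, move L, go to p3
p3 | [_]____   read _ → write c, move R, go to p2
p2 | c[_]___
No transition is defined for (p2, _); M halts in state p2.

p2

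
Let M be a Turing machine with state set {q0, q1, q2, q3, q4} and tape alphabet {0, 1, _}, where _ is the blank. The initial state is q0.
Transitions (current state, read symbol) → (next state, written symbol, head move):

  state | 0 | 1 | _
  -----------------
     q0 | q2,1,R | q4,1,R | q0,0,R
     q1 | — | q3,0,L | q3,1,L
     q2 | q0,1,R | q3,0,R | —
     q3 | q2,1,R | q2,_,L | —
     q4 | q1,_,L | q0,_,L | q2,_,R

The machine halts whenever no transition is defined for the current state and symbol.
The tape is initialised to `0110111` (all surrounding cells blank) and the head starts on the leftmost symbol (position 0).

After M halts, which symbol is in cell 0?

1

state=q0 head=0 tape=[0]110111__   (q0,0)→(q2,1,R)
state=q2 head=1 tape=1[1]10111__   (q2,1)→(q3,0,R)
state=q3 head=2 tape=10[1]0111__   (q3,1)→(q2,_,L)
state=q2 head=1 tape=1[0]_0111__   (q2,0)→(q0,1,R)
state=q0 head=2 tape=11[_]0111__   (q0,_)→(q0,0,R)
state=q0 head=3 tape=110[0]111__   (q0,0)→(q2,1,R)
state=q2 head=4 tape=1101[1]11__   (q2,1)→(q3,0,R)
state=q3 head=5 tape=11010[1]1__   (q3,1)→(q2,_,L)
state=q2 head=4 tape=1101[0]_1__   (q2,0)→(q0,1,R)
state=q0 head=5 tape=11011[_]1__   (q0,_)→(q0,0,R)
state=q0 head=6 tape=110110[1]__   (q0,1)→(q4,1,R)
state=q4 head=7 tape=1101101[_]_   (q4,_)→(q2,_,R)
state=q2 head=8 tape=1101101_[_]
Cell 0 holds 1 when M halts.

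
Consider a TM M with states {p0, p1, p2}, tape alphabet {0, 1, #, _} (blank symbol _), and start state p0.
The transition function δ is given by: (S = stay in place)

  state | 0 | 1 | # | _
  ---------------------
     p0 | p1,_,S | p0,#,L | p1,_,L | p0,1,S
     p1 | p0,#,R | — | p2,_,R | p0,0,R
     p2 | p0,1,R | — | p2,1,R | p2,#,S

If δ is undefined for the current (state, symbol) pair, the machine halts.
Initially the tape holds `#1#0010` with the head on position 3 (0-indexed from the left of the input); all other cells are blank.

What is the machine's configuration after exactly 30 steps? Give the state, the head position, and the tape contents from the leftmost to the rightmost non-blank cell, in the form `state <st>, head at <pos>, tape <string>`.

state p0, head at 1, tape #1######

state=p0 head=3 tape=#1#[0]010_   (p0,0)→(p1,_,S)
state=p1 head=3 tape=#1#[_]010_   (p1,_)→(p0,0,R)
state=p0 head=4 tape=#1#0[0]10_   (p0,0)→(p1,_,S)
state=p1 head=4 tape=#1#0[_]10_   (p1,_)→(p0,0,R)
state=p0 head=5 tape=#1#00[1]0_   (p0,1)→(p0,#,L)
state=p0 head=4 tape=#1#0[0]#0_   (p0,0)→(p1,_,S)
state=p1 head=4 tape=#1#0[_]#0_   (p1,_)→(p0,0,R)
state=p0 head=5 tape=#1#00[#]0_   (p0,#)→(p1,_,L)
state=p1 head=4 tape=#1#0[0]_0_   (p1,0)→(p0,#,R)
state=p0 head=5 tape=#1#0#[_]0_   (p0,_)→(p0,1,S)
state=p0 head=5 tape=#1#0#[1]0_   (p0,1)→(p0,#,L)
state=p0 head=4 tape=#1#0[#]#0_   (p0,#)→(p1,_,L)
state=p1 head=3 tape=#1#[0]_#0_   (p1,0)→(p0,#,R)
state=p0 head=4 tape=#1##[_]#0_   (p0,_)→(p0,1,S)
state=p0 head=4 tape=#1##[1]#0_   (p0,1)→(p0,#,L)
state=p0 head=3 tape=#1#[#]##0_   (p0,#)→(p1,_,L)
state=p1 head=2 tape=#1[#]_##0_   (p1,#)→(p2,_,R)
state=p2 head=3 tape=#1_[_]##0_   (p2,_)→(p2,#,S)
state=p2 head=3 tape=#1_[#]##0_   (p2,#)→(p2,1,R)
state=p2 head=4 tape=#1_1[#]#0_   (p2,#)→(p2,1,R)
state=p2 head=5 tape=#1_11[#]0_   (p2,#)→(p2,1,R)
state=p2 head=6 tape=#1_111[0]_   (p2,0)→(p0,1,R)
state=p0 head=7 tape=#1_1111[_]   (p0,_)→(p0,1,S)
state=p0 head=7 tape=#1_1111[1]   (p0,1)→(p0,#,L)
state=p0 head=6 tape=#1_111[1]#   (p0,1)→(p0,#,L)
state=p0 head=5 tape=#1_11[1]##   (p0,1)→(p0,#,L)
state=p0 head=4 tape=#1_1[1]###   (p0,1)→(p0,#,L)
state=p0 head=3 tape=#1_[1]####   (p0,1)→(p0,#,L)
state=p0 head=2 tape=#1[_]#####   (p0,_)→(p0,1,S)
state=p0 head=2 tape=#1[1]#####   (p0,1)→(p0,#,L)
state=p0 head=1 tape=#[1]######
After 30 steps: state p0, head at 1, tape #1######.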